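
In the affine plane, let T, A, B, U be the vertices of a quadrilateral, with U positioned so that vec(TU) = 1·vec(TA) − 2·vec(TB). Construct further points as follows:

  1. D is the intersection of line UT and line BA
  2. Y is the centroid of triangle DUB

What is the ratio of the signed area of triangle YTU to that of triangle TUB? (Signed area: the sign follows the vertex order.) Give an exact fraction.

[YTU]:[TUB] = 1/3

Assign T = (0, 0), A = (1, 0), B = (0, 1), U = (1, -2) — the answer is frame-independent, so this choice is without loss of generality.
1. D is the intersection of line UT and line BA ⇒ D = (-1, 2)
2. Y is the centroid of triangle DUB ⇒ Y = (0, 1/3)
2·[YTU] = 1/3, 2·[TUB] = 1
[YTU]:[TUB] = 1/3:1 = 1/3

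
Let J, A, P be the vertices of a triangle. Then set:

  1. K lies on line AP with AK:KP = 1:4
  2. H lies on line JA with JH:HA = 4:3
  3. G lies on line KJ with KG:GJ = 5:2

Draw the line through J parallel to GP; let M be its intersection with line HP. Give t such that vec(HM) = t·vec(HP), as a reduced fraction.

t = 33/19

Assign J = (0, 0), A = (1, 0), P = (0, 1) — the answer is frame-independent, so this choice is without loss of generality.
1. K lies on line AP with AK:KP = 1:4 ⇒ K = (4/5, 1/5)
2. H lies on line JA with JH:HA = 4:3 ⇒ H = (4/7, 0)
3. G lies on line KJ with KG:GJ = 5:2 ⇒ G = (8/35, 2/35)
through J parallel to GP: direction (-8/35, 33/35); meets HP at M = (-8/19, 33/19)
M = H + t·(P−H) with t = 33/19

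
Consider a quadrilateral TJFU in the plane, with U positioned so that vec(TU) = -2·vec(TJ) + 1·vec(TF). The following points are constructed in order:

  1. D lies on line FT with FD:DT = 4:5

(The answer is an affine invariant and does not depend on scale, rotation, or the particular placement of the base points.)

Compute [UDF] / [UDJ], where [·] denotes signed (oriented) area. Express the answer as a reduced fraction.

[UDF]:[UDJ] = -4/3

Assign T = (0, 0), J = (1, 0), F = (0, 1), U = (-2, 1) — the answer is frame-independent, so this choice is without loss of generality.
1. D lies on line FT with FD:DT = 4:5 ⇒ D = (0, 5/9)
2·[UDF] = 8/9, 2·[UDJ] = -2/3
[UDF]:[UDJ] = 8/9:-2/3 = -4/3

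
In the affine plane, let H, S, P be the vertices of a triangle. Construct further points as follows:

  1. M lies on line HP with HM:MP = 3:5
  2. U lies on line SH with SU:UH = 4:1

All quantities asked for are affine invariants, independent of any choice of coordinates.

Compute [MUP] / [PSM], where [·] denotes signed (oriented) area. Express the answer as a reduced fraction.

Assign H = (0, 0), S = (1, 0), P = (0, 1) — the answer is frame-independent, so this choice is without loss of generality.
1. M lies on line HP with HM:MP = 3:5 ⇒ M = (0, 3/8)
2. U lies on line SH with SU:UH = 4:1 ⇒ U = (1/5, 0)
2·[MUP] = 1/8, 2·[PSM] = -5/8
[MUP]:[PSM] = 1/8:-5/8 = -1/5

[MUP]:[PSM] = -1/5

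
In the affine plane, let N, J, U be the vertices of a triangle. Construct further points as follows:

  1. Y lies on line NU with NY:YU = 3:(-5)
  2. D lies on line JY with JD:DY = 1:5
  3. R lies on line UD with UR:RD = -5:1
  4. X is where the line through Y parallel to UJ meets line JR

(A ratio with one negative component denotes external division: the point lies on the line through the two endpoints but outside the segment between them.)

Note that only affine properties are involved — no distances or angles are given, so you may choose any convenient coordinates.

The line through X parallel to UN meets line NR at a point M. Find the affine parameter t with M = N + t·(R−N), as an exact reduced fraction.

t = 144/125

Work in coordinates with N = (0, 0), J = (1, 0), U = (0, 1).
1. Y lies on line NU with NY:YU = 3:(-5) ⇒ Y = (0, -3/2)
2. D lies on line JY with JD:DY = 1:5 ⇒ D = (5/6, -1/4)
3. R lies on line UD with UR:RD = -5:1 ⇒ R = (25/24, -9/16)
4. X is where the line through Y parallel to UJ meets line JR ⇒ X = (6/5, -27/10)
through X parallel to UN: direction (0, -1); meets NR at M = (6/5, -81/125)
M = N + t·(R−N) with t = 144/125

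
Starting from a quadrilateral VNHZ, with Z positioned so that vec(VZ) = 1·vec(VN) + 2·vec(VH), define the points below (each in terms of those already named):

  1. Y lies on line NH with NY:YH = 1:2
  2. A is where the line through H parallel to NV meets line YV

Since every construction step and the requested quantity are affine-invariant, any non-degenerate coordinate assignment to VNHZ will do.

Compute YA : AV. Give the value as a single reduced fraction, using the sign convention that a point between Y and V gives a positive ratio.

YA:AV = -2/3

Set V = (0, 0), N = (1, 0), H = (0, 1), Z = (1, 2); any affine frame gives the same invariant.
1. Y lies on line NH with NY:YH = 1:2 ⇒ Y = (2/3, 1/3)
2. A is where the line through H parallel to NV meets line YV ⇒ A = (2, 1)
A = Y + t·(V−Y) with t = -2, so YA:AV = t:(1−t) = -2:3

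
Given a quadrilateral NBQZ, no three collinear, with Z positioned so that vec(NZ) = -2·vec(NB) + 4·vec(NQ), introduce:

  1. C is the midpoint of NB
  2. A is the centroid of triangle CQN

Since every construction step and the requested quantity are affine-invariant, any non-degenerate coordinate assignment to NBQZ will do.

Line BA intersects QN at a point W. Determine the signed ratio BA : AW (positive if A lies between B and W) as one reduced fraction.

BA:AW = 5

Work in coordinates with N = (0, 0), B = (1, 0), Q = (0, 1), Z = (-2, 4).
1. C is the midpoint of NB ⇒ C = (1/2, 0)
2. A is the centroid of triangle CQN ⇒ A = (1/6, 1/3)
line BA meets QN at W = (0, 2/5)
A = B + t·(W−B) with t = 5/6, so BA:AW = 5/6:1/6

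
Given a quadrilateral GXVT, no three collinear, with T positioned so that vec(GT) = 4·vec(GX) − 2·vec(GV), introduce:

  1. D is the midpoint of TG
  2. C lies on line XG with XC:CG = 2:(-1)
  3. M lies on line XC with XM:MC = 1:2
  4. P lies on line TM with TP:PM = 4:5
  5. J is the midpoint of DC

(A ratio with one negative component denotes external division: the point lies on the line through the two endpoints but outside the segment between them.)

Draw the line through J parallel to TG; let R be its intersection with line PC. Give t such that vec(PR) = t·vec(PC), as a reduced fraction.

t = 35/62

Choose coordinates G = (0, 0), X = (1, 0), V = (0, 1), T = (4, -2).
1. D is the midpoint of TG ⇒ D = (2, -1)
2. C lies on line XG with XC:CG = 2:(-1) ⇒ C = (-1, 0)
3. M lies on line XC with XM:MC = 1:2 ⇒ M = (1/3, 0)
4. P lies on line TM with TP:PM = 4:5 ⇒ P = (64/27, -10/9)
5. J is the midpoint of DC ⇒ J = (1/2, -1/2)
through J parallel to TG: direction (-4, 2); meets PC at R = (29/62, -15/31)
R = P + t·(C−P) with t = 35/62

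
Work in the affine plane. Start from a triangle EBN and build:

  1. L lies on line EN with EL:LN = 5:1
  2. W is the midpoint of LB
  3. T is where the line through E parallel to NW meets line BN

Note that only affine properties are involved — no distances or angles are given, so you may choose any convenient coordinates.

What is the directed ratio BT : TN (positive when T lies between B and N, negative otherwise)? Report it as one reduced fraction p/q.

Assign E = (0, 0), B = (1, 0), N = (0, 1) — the answer is frame-independent, so this choice is without loss of generality.
1. L lies on line EN with EL:LN = 5:1 ⇒ L = (0, 5/6)
2. W is the midpoint of LB ⇒ W = (1/2, 5/12)
3. T is where the line through E parallel to NW meets line BN ⇒ T = (-6, 7)
T = B + t·(N−B) with t = 7, so BT:TN = t:(1−t) = 7:-6

BT:TN = -7/6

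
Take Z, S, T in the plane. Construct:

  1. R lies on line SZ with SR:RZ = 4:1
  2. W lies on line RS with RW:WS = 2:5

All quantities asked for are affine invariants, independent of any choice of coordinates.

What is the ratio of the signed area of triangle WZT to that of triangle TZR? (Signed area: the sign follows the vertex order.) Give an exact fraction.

[WZT]:[TZR] = -15/7

Assign Z = (0, 0), S = (1, 0), T = (0, 1) — the answer is frame-independent, so this choice is without loss of generality.
1. R lies on line SZ with SR:RZ = 4:1 ⇒ R = (1/5, 0)
2. W lies on line RS with RW:WS = 2:5 ⇒ W = (3/7, 0)
2·[WZT] = -3/7, 2·[TZR] = 1/5
[WZT]:[TZR] = -3/7:1/5 = -15/7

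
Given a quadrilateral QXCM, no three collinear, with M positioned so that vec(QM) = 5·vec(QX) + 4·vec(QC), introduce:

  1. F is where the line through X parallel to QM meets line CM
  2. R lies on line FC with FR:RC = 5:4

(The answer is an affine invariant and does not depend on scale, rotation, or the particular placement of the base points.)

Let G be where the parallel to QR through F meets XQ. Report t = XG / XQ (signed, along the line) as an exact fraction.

Assign Q = (0, 0), X = (1, 0), C = (0, 1), M = (5, 4) — the answer is frame-independent, so this choice is without loss of generality.
1. F is where the line through X parallel to QM meets line CM ⇒ F = (9, 32/5)
2. R lies on line FC with FR:RC = 5:4 ⇒ R = (4, 17/5)
through F parallel to QR: direction (4, 17/5); meets XQ at G = (25/17, 0)
G = X + t·(Q−X) with t = -8/17

t = -8/17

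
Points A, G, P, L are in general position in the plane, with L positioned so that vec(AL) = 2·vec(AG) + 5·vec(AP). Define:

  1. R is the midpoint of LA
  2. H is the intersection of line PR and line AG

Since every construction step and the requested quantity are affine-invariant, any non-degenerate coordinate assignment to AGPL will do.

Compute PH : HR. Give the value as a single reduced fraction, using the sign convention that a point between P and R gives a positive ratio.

PH:HR = -2/5

Choose coordinates A = (0, 0), G = (1, 0), P = (0, 1), L = (2, 5).
1. R is the midpoint of LA ⇒ R = (1, 5/2)
2. H is the intersection of line PR and line AG ⇒ H = (-2/3, 0)
H = P + t·(R−P) with t = -2/3, so PH:HR = t:(1−t) = -2/3:5/3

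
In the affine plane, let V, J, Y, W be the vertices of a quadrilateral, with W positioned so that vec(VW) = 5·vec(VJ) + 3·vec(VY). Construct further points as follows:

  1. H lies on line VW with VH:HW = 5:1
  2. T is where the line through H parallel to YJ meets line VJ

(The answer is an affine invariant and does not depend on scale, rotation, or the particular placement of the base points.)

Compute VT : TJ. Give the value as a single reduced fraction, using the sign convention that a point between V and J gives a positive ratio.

VT:TJ = -20/17

Assign V = (0, 0), J = (1, 0), Y = (0, 1), W = (5, 3) — the answer is frame-independent, so this choice is without loss of generality.
1. H lies on line VW with VH:HW = 5:1 ⇒ H = (25/6, 5/2)
2. T is where the line through H parallel to YJ meets line VJ ⇒ T = (20/3, 0)
T = V + t·(J−V) with t = 20/3, so VT:TJ = t:(1−t) = 20/3:-17/3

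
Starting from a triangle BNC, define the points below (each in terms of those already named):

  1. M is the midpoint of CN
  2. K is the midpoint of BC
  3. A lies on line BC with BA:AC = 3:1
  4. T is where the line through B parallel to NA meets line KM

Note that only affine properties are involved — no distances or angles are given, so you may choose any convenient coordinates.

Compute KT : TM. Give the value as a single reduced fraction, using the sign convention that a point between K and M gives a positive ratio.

KT:TM = -4/7

Assign B = (0, 0), N = (1, 0), C = (0, 1) — the answer is frame-independent, so this choice is without loss of generality.
1. M is the midpoint of CN ⇒ M = (1/2, 1/2)
2. K is the midpoint of BC ⇒ K = (0, 1/2)
3. A lies on line BC with BA:AC = 3:1 ⇒ A = (0, 3/4)
4. T is where the line through B parallel to NA meets line KM ⇒ T = (-2/3, 1/2)
T = K + t·(M−K) with t = -4/3, so KT:TM = t:(1−t) = -4/3:7/3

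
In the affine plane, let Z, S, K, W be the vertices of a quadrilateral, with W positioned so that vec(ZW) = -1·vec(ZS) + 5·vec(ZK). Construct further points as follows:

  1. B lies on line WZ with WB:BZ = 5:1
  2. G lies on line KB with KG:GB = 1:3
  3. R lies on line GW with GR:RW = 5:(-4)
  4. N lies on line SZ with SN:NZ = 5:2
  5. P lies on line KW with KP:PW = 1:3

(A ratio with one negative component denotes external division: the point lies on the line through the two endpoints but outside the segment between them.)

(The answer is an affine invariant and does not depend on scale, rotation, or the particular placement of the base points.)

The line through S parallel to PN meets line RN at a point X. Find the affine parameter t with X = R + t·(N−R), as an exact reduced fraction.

Assign Z = (0, 0), S = (1, 0), K = (0, 1), W = (-1, 5) — the answer is frame-independent, so this choice is without loss of generality.
1. B lies on line WZ with WB:BZ = 5:1 ⇒ B = (-1/6, 5/6)
2. G lies on line KB with KG:GB = 1:3 ⇒ G = (-1/24, 23/24)
3. R lies on line GW with GR:RW = 5:(-4) ⇒ R = (-29/6, 127/6)
4. N lies on line SZ with SN:NZ = 5:2 ⇒ N = (2/7, 0)
5. P lies on line KW with KP:PW = 1:3 ⇒ P = (-1/4, 2)
through S parallel to PN: direction (15/28, -2); meets RN at X = (-1646/259, 1016/37)
X = R + t·(N−R) with t = -11/37

t = -11/37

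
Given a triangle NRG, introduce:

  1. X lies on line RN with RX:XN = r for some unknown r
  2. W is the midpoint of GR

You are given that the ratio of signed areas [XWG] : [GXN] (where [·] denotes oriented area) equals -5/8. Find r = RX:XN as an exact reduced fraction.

Set N = (0, 0), R = (1, 0), G = (0, 1); any affine frame gives the same invariant.
1. With RX:XN = r, write λ = r/(r+1) so X = R + λ·(N−R); X is affine-linear in λ
2. W is the midpoint of GR ⇒ W = (1/2, 1/2)
Every point depending on X is an affine combination of X and λ-independent points, so each such coordinate is linear in λ; the λ² term in each signed area is a multiple of (N−R)×(N−R) = 0, so 2·[XWG] and 2·[GXN] are each linear in λ. Evaluating at λ=0 and λ=1:
  2·[XWG] = 1/2·λ,   2·[GXN] = λ − 1
So [XWG]:[GXN] = (1/2·λ) / (λ − 1). Setting this equal to -5/8:
  1/2·λ = -5/8·(λ − 1)  ⇒  λ = 5/9
Then r = λ/(1−λ) = (5/9)/(4/9) = 5/4. Check: with r = 5/4, X = (4/9, 0) and [XWG]:[GXN] = -5/8 as required.

r = 5/4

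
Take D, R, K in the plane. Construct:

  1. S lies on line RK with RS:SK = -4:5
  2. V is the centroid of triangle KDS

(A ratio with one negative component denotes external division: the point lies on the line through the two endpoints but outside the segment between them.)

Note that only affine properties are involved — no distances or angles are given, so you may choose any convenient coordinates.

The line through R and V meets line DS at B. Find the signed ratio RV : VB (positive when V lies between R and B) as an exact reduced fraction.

RV:VB = 7/5

Work in coordinates with D = (0, 0), R = (1, 0), K = (0, 1).
1. S lies on line RK with RS:SK = -4:5 ⇒ S = (5, -4)
2. V is the centroid of triangle KDS ⇒ V = (5/3, -1)
line RV meets DS at B = (15/7, -12/7)
V = R + t·(B−R) with t = 7/12, so RV:VB = 7/12:5/12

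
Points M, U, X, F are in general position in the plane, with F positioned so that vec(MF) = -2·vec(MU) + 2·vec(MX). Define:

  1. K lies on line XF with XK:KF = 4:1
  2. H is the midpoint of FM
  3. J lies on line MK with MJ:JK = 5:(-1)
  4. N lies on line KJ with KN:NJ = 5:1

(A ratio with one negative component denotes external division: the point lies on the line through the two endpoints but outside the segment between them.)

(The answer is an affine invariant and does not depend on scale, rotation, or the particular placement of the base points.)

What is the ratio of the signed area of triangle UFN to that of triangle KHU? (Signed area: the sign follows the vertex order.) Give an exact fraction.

[UFN]:[KHU] = -79/120

Assign M = (0, 0), U = (1, 0), X = (0, 1), F = (-2, 2) — the answer is frame-independent, so this choice is without loss of generality.
1. K lies on line XF with XK:KF = 4:1 ⇒ K = (-8/5, 9/5)
2. H is the midpoint of FM ⇒ H = (-1, 1)
3. J lies on line MK with MJ:JK = 5:(-1) ⇒ J = (-2, 9/4)
4. N lies on line KJ with KN:NJ = 5:1 ⇒ N = (-29/15, 87/40)
2·[UFN] = -79/120, 2·[KHU] = 1
[UFN]:[KHU] = -79/120:1 = -79/120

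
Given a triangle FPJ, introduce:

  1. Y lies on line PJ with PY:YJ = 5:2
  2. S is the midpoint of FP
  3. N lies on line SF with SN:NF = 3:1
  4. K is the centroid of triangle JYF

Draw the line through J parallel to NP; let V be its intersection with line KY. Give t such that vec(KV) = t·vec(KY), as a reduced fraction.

t = 3

Set F = (0, 0), P = (1, 0), J = (0, 1); any affine frame gives the same invariant.
1. Y lies on line PJ with PY:YJ = 5:2 ⇒ Y = (2/7, 5/7)
2. S is the midpoint of FP ⇒ S = (1/2, 0)
3. N lies on line SF with SN:NF = 3:1 ⇒ N = (1/8, 0)
4. K is the centroid of triangle JYF ⇒ K = (2/21, 4/7)
through J parallel to NP: direction (7/8, 0); meets KY at V = (2/3, 1)
V = K + t·(Y−K) with t = 3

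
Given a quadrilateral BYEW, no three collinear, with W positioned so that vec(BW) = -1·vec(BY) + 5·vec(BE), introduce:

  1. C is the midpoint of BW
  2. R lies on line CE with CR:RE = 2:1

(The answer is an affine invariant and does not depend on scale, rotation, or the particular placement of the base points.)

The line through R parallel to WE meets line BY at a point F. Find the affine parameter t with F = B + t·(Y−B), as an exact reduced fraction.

Choose coordinates B = (0, 0), Y = (1, 0), E = (0, 1), W = (-1, 5).
1. C is the midpoint of BW ⇒ C = (-1/2, 5/2)
2. R lies on line CE with CR:RE = 2:1 ⇒ R = (-1/6, 3/2)
through R parallel to WE: direction (1, -4); meets BY at F = (5/24, 0)
F = B + t·(Y−B) with t = 5/24

t = 5/24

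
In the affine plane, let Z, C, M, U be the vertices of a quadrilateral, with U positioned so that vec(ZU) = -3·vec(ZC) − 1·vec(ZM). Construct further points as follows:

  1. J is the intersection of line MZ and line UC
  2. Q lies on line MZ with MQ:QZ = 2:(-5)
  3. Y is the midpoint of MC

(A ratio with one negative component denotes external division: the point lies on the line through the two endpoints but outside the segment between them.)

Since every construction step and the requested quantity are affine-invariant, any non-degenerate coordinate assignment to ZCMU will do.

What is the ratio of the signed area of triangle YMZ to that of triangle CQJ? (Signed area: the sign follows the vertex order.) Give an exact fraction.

[YMZ]:[CQJ] = 6/23

Work in coordinates with Z = (0, 0), C = (1, 0), M = (0, 1), U = (-3, -1).
1. J is the intersection of line MZ and line UC ⇒ J = (0, -1/4)
2. Q lies on line MZ with MQ:QZ = 2:(-5) ⇒ Q = (0, 5/3)
3. Y is the midpoint of MC ⇒ Y = (1/2, 1/2)
2·[YMZ] = 1/2, 2·[CQJ] = 23/12
[YMZ]:[CQJ] = 1/2:23/12 = 6/23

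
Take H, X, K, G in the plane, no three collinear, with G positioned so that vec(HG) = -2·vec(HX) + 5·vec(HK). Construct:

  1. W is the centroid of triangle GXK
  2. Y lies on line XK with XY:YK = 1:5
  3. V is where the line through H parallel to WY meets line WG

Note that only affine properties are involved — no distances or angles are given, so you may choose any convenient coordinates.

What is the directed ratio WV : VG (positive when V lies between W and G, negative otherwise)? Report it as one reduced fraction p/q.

Choose coordinates H = (0, 0), X = (1, 0), K = (0, 1), G = (-2, 5).
1. W is the centroid of triangle GXK ⇒ W = (-1/3, 2)
2. Y lies on line XK with XY:YK = 1:5 ⇒ Y = (5/6, 1/6)
3. V is where the line through H parallel to WY meets line WG ⇒ V = (49/8, -77/8)
V = W + t·(G−W) with t = -31/8, so WV:VG = t:(1−t) = -31/8:39/8

WV:VG = -31/39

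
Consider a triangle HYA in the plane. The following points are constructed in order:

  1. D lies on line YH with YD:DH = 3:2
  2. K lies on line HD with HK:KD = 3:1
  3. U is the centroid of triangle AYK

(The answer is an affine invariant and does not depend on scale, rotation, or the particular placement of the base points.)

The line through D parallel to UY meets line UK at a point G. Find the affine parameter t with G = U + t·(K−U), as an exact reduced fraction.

Assign H = (0, 0), Y = (1, 0), A = (0, 1) — the answer is frame-independent, so this choice is without loss of generality.
1. D lies on line YH with YD:DH = 3:2 ⇒ D = (2/5, 0)
2. K lies on line HD with HK:KD = 3:1 ⇒ K = (3/10, 0)
3. U is the centroid of triangle AYK ⇒ U = (13/30, 1/3)
through D parallel to UY: direction (17/30, -1/3); meets UK at G = (67/210, 1/21)
G = U + t·(K−U) with t = 6/7

t = 6/7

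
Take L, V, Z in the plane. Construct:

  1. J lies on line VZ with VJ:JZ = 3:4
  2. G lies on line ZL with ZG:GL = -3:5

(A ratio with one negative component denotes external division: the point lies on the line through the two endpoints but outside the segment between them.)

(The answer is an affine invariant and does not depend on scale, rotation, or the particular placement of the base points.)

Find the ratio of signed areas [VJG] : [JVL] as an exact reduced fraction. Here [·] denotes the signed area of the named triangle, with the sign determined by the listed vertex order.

Assign L = (0, 0), V = (1, 0), Z = (0, 1) — the answer is frame-independent, so this choice is without loss of generality.
1. J lies on line VZ with VJ:JZ = 3:4 ⇒ J = (4/7, 3/7)
2. G lies on line ZL with ZG:GL = -3:5 ⇒ G = (0, 5/2)
2·[VJG] = -9/14, 2·[JVL] = -3/7
[VJG]:[JVL] = -9/14:-3/7 = 3/2

[VJG]:[JVL] = 3/2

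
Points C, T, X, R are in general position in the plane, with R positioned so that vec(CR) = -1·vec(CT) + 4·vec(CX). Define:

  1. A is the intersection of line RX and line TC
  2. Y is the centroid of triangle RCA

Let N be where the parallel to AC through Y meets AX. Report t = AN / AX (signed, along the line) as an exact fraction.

Assign C = (0, 0), T = (1, 0), X = (0, 1), R = (-1, 4) — the answer is frame-independent, so this choice is without loss of generality.
1. A is the intersection of line RX and line TC ⇒ A = (1/3, 0)
2. Y is the centroid of triangle RCA ⇒ Y = (-2/9, 4/3)
through Y parallel to AC: direction (-1/3, 0); meets AX at N = (-1/9, 4/3)
N = A + t·(X−A) with t = 4/3

t = 4/3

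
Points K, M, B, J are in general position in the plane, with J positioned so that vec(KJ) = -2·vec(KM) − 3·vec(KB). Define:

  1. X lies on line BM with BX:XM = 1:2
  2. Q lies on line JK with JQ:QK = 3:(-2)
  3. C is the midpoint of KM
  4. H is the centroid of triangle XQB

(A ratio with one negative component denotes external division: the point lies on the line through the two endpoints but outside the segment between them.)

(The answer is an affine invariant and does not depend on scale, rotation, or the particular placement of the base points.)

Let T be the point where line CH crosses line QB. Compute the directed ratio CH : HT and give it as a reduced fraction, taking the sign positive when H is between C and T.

CH:HT = 11/2

Set K = (0, 0), M = (1, 0), B = (0, 1), J = (-2, -3); any affine frame gives the same invariant.
1. X lies on line BM with BX:XM = 1:2 ⇒ X = (1/3, 2/3)
2. Q lies on line JK with JQ:QK = 3:(-2) ⇒ Q = (4, 6)
3. C is the midpoint of KM ⇒ C = (1/2, 0)
4. H is the centroid of triangle XQB ⇒ H = (13/9, 23/9)
line CH meets QB at T = (160/99, 299/99)
H = C + t·(T−C) with t = 11/13, so CH:HT = 11/13:2/13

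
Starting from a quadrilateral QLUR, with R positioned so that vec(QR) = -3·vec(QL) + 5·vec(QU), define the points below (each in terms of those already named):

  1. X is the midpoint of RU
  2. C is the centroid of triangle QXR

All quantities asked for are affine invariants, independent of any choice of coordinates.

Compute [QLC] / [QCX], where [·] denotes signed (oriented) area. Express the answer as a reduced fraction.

[QLC]:[QCX] = -16/3

Choose coordinates Q = (0, 0), L = (1, 0), U = (0, 1), R = (-3, 5).
1. X is the midpoint of RU ⇒ X = (-3/2, 3)
2. C is the centroid of triangle QXR ⇒ C = (-3/2, 8/3)
2·[QLC] = 8/3, 2·[QCX] = -1/2
[QLC]:[QCX] = 8/3:-1/2 = -16/3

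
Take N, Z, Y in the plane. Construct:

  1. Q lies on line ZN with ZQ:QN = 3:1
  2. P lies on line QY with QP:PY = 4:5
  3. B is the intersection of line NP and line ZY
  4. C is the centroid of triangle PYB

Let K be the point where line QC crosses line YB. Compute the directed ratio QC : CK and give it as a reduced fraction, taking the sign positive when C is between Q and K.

QC:CK = 22/5

Work in coordinates with N = (0, 0), Z = (1, 0), Y = (0, 1).
1. Q lies on line ZN with ZQ:QN = 3:1 ⇒ Q = (1/4, 0)
2. P lies on line QY with QP:PY = 4:5 ⇒ P = (5/36, 4/9)
3. B is the intersection of line NP and line ZY ⇒ B = (5/21, 16/21)
4. C is the centroid of triangle PYB ⇒ C = (95/756, 139/189)
line QC meets YB at K = (15/154, 139/154)
C = Q + t·(K−Q) with t = 22/27, so QC:CK = 22/27:5/27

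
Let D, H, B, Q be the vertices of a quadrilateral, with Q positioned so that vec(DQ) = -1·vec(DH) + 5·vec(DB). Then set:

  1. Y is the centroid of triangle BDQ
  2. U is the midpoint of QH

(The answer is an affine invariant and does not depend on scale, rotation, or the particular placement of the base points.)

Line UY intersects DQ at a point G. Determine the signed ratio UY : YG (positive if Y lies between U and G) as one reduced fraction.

UY:YG = 13/2

Work in coordinates with D = (0, 0), H = (1, 0), B = (0, 1), Q = (-1, 5).
1. Y is the centroid of triangle BDQ ⇒ Y = (-1/3, 2)
2. U is the midpoint of QH ⇒ U = (0, 5/2)
line UY meets DQ at G = (-5/13, 25/13)
Y = U + t·(G−U) with t = 13/15, so UY:YG = 13/15:2/15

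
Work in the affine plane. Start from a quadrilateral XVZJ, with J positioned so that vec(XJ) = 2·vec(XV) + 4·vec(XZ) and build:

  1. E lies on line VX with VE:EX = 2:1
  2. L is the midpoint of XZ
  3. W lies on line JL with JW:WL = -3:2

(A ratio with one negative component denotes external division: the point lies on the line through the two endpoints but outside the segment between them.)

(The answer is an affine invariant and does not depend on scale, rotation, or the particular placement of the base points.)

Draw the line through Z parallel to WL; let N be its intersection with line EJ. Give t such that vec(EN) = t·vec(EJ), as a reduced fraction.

Set X = (0, 0), V = (1, 0), Z = (0, 1), J = (2, 4); any affine frame gives the same invariant.
1. E lies on line VX with VE:EX = 2:1 ⇒ E = (1/3, 0)
2. L is the midpoint of XZ ⇒ L = (0, 1/2)
3. W lies on line JL with JW:WL = -3:2 ⇒ W = (-4, -13/2)
through Z parallel to WL: direction (4, 7); meets EJ at N = (36/13, 76/13)
N = E + t·(J−E) with t = 19/13

t = 19/13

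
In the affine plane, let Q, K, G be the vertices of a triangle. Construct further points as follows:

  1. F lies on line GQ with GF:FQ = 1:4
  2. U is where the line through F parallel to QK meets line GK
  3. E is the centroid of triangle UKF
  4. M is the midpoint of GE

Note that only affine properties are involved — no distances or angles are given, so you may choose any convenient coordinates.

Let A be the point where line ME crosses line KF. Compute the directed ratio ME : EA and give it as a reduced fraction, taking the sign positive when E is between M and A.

Work in coordinates with Q = (0, 0), K = (1, 0), G = (0, 1).
1. F lies on line GQ with GF:FQ = 1:4 ⇒ F = (0, 4/5)
2. U is where the line through F parallel to QK meets line GK ⇒ U = (1/5, 4/5)
3. E is the centroid of triangle UKF ⇒ E = (2/5, 8/15)
4. M is the midpoint of GE ⇒ M = (1/5, 23/30)
line ME meets KF at A = (6/11, 4/11)
E = M + t·(A−M) with t = 11/19, so ME:EA = 11/19:8/19

ME:EA = 11/8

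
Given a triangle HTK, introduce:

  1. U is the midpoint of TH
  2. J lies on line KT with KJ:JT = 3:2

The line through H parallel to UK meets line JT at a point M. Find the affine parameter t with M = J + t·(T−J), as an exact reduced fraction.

Assign H = (0, 0), T = (1, 0), K = (0, 1) — the answer is frame-independent, so this choice is without loss of generality.
1. U is the midpoint of TH ⇒ U = (1/2, 0)
2. J lies on line KT with KJ:JT = 3:2 ⇒ J = (3/5, 2/5)
through H parallel to UK: direction (-1/2, 1); meets JT at M = (-1, 2)
M = J + t·(T−J) with t = -4

t = -4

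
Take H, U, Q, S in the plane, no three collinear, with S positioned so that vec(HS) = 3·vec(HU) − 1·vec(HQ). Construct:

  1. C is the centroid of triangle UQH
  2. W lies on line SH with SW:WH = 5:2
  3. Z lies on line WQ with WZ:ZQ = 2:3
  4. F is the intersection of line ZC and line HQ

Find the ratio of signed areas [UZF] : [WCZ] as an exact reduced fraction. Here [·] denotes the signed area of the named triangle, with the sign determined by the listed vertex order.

[UZF]:[WCZ] = 9/19

Set H = (0, 0), U = (1, 0), Q = (0, 1), S = (3, -1); any affine frame gives the same invariant.
1. C is the centroid of triangle UQH ⇒ C = (1/3, 1/3)
2. W lies on line SH with SW:WH = 5:2 ⇒ W = (6/7, -2/7)
3. Z lies on line WQ with WZ:ZQ = 2:3 ⇒ Z = (18/35, 8/35)
4. F is the intersection of line ZC and line HQ ⇒ F = (0, 10/19)
2·[UZF] = -18/665, 2·[WCZ] = -2/35
[UZF]:[WCZ] = -18/665:-2/35 = 9/19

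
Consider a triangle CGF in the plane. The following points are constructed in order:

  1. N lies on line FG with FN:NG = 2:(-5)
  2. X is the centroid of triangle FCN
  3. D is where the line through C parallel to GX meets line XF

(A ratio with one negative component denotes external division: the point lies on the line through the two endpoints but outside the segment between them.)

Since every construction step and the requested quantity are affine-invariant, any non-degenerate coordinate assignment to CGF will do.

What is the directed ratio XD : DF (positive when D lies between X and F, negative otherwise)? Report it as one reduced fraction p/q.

XD:DF = -8/11

Work in coordinates with C = (0, 0), G = (1, 0), F = (0, 1).
1. N lies on line FG with FN:NG = 2:(-5) ⇒ N = (-2/3, 5/3)
2. X is the centroid of triangle FCN ⇒ X = (-2/9, 8/9)
3. D is where the line through C parallel to GX meets line XF ⇒ D = (-22/27, 16/27)
D = X + t·(F−X) with t = -8/3, so XD:DF = t:(1−t) = -8/3:11/3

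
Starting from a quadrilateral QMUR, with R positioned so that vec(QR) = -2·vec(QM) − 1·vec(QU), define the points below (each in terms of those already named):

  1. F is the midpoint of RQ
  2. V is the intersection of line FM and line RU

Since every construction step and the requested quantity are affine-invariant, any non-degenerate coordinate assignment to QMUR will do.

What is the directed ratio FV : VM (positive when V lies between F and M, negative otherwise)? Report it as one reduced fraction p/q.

Assign Q = (0, 0), M = (1, 0), U = (0, 1), R = (-2, -1) — the answer is frame-independent, so this choice is without loss of generality.
1. F is the midpoint of RQ ⇒ F = (-1, -1/2)
2. V is the intersection of line FM and line RU ⇒ V = (-5/3, -2/3)
V = F + t·(M−F) with t = -1/3, so FV:VM = t:(1−t) = -1/3:4/3

FV:VM = -1/4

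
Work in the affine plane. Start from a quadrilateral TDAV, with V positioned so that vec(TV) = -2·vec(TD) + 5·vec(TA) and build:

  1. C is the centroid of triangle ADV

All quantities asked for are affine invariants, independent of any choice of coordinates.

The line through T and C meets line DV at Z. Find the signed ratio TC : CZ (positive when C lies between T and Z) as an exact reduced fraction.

Choose coordinates T = (0, 0), D = (1, 0), A = (0, 1), V = (-2, 5).
1. C is the centroid of triangle ADV ⇒ C = (-1/3, 2)
line TC meets DV at Z = (-5/13, 30/13)
C = T + t·(Z−T) with t = 13/15, so TC:CZ = 13/15:2/15

TC:CZ = 13/2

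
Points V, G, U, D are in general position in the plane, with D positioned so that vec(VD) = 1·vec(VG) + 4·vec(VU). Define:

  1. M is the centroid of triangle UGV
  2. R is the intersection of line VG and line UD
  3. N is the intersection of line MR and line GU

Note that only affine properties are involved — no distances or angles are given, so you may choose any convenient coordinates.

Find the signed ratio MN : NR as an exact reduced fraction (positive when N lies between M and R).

Choose coordinates V = (0, 0), G = (1, 0), U = (0, 1), D = (1, 4).
1. M is the centroid of triangle UGV ⇒ M = (1/3, 1/3)
2. R is the intersection of line VG and line UD ⇒ R = (-1/3, 0)
3. N is the intersection of line MR and line GU ⇒ N = (5/9, 4/9)
N = M + t·(R−M) with t = -1/3, so MN:NR = t:(1−t) = -1/3:4/3

MN:NR = -1/4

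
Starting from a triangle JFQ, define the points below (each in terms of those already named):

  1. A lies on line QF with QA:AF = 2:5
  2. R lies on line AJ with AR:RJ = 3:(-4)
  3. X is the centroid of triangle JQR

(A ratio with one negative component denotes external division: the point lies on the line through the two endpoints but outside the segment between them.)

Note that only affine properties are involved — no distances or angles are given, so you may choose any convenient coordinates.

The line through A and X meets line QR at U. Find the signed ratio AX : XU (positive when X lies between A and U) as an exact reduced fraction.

Assign J = (0, 0), F = (1, 0), Q = (0, 1) — the answer is frame-independent, so this choice is without loss of generality.
1. A lies on line QF with QA:AF = 2:5 ⇒ A = (2/7, 5/7)
2. R lies on line AJ with AR:RJ = 3:(-4) ⇒ R = (8/7, 20/7)
3. X is the centroid of triangle JQR ⇒ X = (8/21, 9/7)
line AX meets QR at U = (16/35, 61/35)
X = A + t·(U−A) with t = 5/9, so AX:XU = 5/9:4/9

AX:XU = 5/4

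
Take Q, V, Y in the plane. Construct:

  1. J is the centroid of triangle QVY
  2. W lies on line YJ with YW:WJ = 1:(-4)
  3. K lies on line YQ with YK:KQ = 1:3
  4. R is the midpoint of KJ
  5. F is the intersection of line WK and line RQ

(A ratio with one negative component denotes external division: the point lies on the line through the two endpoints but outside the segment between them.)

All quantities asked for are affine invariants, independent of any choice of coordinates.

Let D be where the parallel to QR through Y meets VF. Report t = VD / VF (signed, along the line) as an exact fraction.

t = 17/13

Choose coordinates Q = (0, 0), V = (1, 0), Y = (0, 1).
1. J is the centroid of triangle QVY ⇒ J = (1/3, 1/3)
2. W lies on line YJ with YW:WJ = 1:(-4) ⇒ W = (-1/9, 11/9)
3. K lies on line YQ with YK:KQ = 1:3 ⇒ K = (0, 3/4)
4. R is the midpoint of KJ ⇒ R = (1/6, 13/24)
5. F is the intersection of line WK and line RQ ⇒ F = (1/10, 13/40)
through Y parallel to QR: direction (1/6, 13/24); meets VF at D = (-23/130, 17/40)
D = V + t·(F−V) with t = 17/13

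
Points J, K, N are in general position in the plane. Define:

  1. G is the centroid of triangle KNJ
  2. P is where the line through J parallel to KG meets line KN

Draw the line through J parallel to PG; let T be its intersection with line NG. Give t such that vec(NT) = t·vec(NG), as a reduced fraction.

t = 5/2

Set J = (0, 0), K = (1, 0), N = (0, 1); any affine frame gives the same invariant.
1. G is the centroid of triangle KNJ ⇒ G = (1/3, 1/3)
2. P is where the line through J parallel to KG meets line KN ⇒ P = (2, -1)
through J parallel to PG: direction (-5/3, 4/3); meets NG at T = (5/6, -2/3)
T = N + t·(G−N) with t = 5/2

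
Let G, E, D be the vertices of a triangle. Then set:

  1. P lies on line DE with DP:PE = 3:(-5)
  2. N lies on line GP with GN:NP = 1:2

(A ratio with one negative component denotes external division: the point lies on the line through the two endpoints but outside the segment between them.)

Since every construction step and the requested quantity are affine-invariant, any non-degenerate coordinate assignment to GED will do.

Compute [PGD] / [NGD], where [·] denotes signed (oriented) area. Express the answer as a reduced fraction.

[PGD]:[NGD] = 3

Set G = (0, 0), E = (1, 0), D = (0, 1); any affine frame gives the same invariant.
1. P lies on line DE with DP:PE = 3:(-5) ⇒ P = (-3/2, 5/2)
2. N lies on line GP with GN:NP = 1:2 ⇒ N = (-1/2, 5/6)
2·[PGD] = 3/2, 2·[NGD] = 1/2
[PGD]:[NGD] = 3/2:1/2 = 3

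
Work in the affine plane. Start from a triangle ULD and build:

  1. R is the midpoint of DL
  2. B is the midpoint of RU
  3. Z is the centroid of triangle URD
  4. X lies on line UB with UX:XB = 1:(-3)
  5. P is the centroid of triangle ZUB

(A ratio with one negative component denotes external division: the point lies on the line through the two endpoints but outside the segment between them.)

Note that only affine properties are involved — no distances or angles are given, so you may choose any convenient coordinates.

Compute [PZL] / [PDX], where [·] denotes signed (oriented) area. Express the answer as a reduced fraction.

Choose coordinates U = (0, 0), L = (1, 0), D = (0, 1).
1. R is the midpoint of DL ⇒ R = (1/2, 1/2)
2. B is the midpoint of RU ⇒ B = (1/4, 1/4)
3. Z is the centroid of triangle URD ⇒ Z = (1/6, 1/2)
4. X lies on line UB with UX:XB = 1:(-3) ⇒ X = (-1/8, -1/8)
5. P is the centroid of triangle ZUB ⇒ P = (5/36, 1/4)
2·[PZL] = -2/9, 2·[PDX] = 1/4
[PZL]:[PDX] = -2/9:1/4 = -8/9

[PZL]:[PDX] = -8/9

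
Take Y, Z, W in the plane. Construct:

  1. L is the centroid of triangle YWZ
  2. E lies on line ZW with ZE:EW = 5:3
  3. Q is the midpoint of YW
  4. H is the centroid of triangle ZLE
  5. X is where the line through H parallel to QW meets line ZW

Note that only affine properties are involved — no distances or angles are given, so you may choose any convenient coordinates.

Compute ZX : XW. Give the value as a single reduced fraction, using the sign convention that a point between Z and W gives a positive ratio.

Work in coordinates with Y = (0, 0), Z = (1, 0), W = (0, 1).
1. L is the centroid of triangle YWZ ⇒ L = (1/3, 1/3)
2. E lies on line ZW with ZE:EW = 5:3 ⇒ E = (3/8, 5/8)
3. Q is the midpoint of YW ⇒ Q = (0, 1/2)
4. H is the centroid of triangle ZLE ⇒ H = (41/72, 23/72)
5. X is where the line through H parallel to QW meets line ZW ⇒ X = (41/72, 31/72)
X = Z + t·(W−Z) with t = 31/72, so ZX:XW = t:(1−t) = 31/72:41/72

ZX:XW = 31/41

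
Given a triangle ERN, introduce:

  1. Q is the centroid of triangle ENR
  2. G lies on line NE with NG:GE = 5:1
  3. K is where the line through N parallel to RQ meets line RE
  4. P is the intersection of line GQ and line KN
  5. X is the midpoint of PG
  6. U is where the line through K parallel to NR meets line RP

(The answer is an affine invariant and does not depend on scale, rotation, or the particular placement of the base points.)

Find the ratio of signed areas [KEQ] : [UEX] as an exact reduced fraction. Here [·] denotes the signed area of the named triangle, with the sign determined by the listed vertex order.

Choose coordinates E = (0, 0), R = (1, 0), N = (0, 1).
1. Q is the centroid of triangle ENR ⇒ Q = (1/3, 1/3)
2. G lies on line NE with NG:GE = 5:1 ⇒ G = (0, 1/6)
3. K is where the line through N parallel to RQ meets line RE ⇒ K = (2, 0)
4. P is the intersection of line GQ and line KN ⇒ P = (5/6, 7/12)
5. X is the midpoint of PG ⇒ X = (5/12, 3/8)
6. U is where the line through K parallel to NR meets line RP ⇒ U = (3/5, 7/5)
2·[KEQ] = -2/3, 2·[UEX] = 43/120
[KEQ]:[UEX] = -2/3:43/120 = -80/43

[KEQ]:[UEX] = -80/43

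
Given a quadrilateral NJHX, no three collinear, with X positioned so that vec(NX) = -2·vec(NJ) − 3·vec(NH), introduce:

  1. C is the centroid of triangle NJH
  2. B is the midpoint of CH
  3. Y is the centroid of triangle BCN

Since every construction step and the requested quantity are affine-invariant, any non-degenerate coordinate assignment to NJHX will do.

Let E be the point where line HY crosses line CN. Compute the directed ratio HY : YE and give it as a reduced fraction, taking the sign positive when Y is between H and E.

Work in coordinates with N = (0, 0), J = (1, 0), H = (0, 1), X = (-2, -3).
1. C is the centroid of triangle NJH ⇒ C = (1/3, 1/3)
2. B is the midpoint of CH ⇒ B = (1/6, 2/3)
3. Y is the centroid of triangle BCN ⇒ Y = (1/6, 1/3)
line HY meets CN at E = (1/5, 1/5)
Y = H + t·(E−H) with t = 5/6, so HY:YE = 5/6:1/6

HY:YE = 5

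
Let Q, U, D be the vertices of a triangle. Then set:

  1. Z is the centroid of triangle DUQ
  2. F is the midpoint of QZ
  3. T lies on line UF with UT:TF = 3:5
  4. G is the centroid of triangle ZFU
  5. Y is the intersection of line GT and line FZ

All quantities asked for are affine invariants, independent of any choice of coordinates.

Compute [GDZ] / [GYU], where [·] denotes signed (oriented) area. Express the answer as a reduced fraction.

Work in coordinates with Q = (0, 0), U = (1, 0), D = (0, 1).
1. Z is the centroid of triangle DUQ ⇒ Z = (1/3, 1/3)
2. F is the midpoint of QZ ⇒ F = (1/6, 1/6)
3. T lies on line UF with UT:TF = 3:5 ⇒ T = (11/16, 1/16)
4. G is the centroid of triangle ZFU ⇒ G = (1/2, 1/6)
5. Y is the intersection of line GT and line FZ ⇒ Y = (2/7, 2/7)
2·[GDZ] = 1/18, 2·[GYU] = -1/42
[GDZ]:[GYU] = 1/18:-1/42 = -7/3

[GDZ]:[GYU] = -7/3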